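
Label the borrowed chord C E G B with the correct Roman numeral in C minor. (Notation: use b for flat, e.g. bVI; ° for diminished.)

Imaj7

C is scale degree 1 in C minor. Diatonically C minor has Cm (i) on that degree; C–E–G–B is instead the major-seventh chord native to C major, so it takes the label Imaj7.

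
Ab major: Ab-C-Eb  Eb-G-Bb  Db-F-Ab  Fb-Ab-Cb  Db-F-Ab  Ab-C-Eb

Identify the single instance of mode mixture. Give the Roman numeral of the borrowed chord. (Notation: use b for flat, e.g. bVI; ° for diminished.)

The diatonic triads in Ab major are Ab, Bbm, Cm, Db, Eb, Fm, Gdim. Ab–C–Eb = Ab, Eb–G–Bb = Eb and Db–F–Ab = Db all belong to that set. But Fb–Ab–Cb is foreign: the diatonic vi on degree 6 is Fm, whereas Fb comes from Ab minor. It is labeled bVI.

bVI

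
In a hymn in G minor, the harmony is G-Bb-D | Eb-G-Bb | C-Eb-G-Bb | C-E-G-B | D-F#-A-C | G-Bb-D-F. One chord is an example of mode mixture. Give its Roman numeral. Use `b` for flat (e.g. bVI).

The diatonic triads in G minor (with V from harmonic minor) are Gm, Adim, Bb, Cm, D, Eb, F. G–Bb–D = Gm, Eb–G–Bb = Eb, C–Eb–G–Bb = Cm7, D–F#–A–C = D7 and G–Bb–D–F = Gm7 are all diatonic. C–E–G–B doesn't fit — on degree 4 G minor would have Cm (iv). Cmaj7 is the degree-4 chord of G major, so it is the borrowed IVmaj7.

IVmaj7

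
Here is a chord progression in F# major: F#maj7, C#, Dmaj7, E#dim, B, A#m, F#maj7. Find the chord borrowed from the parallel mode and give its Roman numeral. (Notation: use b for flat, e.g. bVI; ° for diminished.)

bVImaj7

In F# major the diatonic chords are F#, G#m, A#m, B, C#, D#m, E#dim. F#maj7, C#, E#dim, B and A#m are all diatonic. Dmaj7 (D–F#–A–C#) doesn't fit — on degree 6 F# major would have D#m (vi). Dmaj7 is the degree-6 chord of F# minor, so it is the borrowed bVImaj7.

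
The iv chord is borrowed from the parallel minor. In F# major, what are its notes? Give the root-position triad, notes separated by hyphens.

iv is built on scale degree 4, which is B in both F# major and its parallel. Stacking thirds in F# minor on B gives B–D–F#.

B-D-F#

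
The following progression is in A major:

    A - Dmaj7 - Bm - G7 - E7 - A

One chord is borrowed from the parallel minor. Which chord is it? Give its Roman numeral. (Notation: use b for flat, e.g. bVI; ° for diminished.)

bVII7

A major has the diatonic set A, Bm, C#m, D, E, F#m, G#dim. A, Dmaj7, Bm and E7 all belong to that set. G7 (G–B–D–F) doesn't fit — on degree 7 A major would have G#dim (vii°). G7 is the degree-7 chord of A minor, so it is the borrowed bVII7.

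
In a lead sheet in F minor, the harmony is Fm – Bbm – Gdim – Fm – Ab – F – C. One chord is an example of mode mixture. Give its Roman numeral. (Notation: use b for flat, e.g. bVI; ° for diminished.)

In F minor (with V from harmonic minor) the diatonic chords are Fm, Gdim, Ab, Bbm, C, Db, Eb. Fm, Bbm, Gdim, Ab and C all belong to that set. F (F–A–C) is not: scale degree 1 in F minor carries Fm (i). In F major the chord on that degree is F, so here it functions as I, borrowed from the parallel major.

I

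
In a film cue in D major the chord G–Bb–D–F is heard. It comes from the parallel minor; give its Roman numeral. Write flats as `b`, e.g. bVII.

iv7

The root G is the diatonic 4th degree of D major; the borrowing shows in the chord quality. G–Bb–D–F is a minor-seventh chord — the form found in D minor, not the diatonic IV (G). Borrowed into D major it is written iv7.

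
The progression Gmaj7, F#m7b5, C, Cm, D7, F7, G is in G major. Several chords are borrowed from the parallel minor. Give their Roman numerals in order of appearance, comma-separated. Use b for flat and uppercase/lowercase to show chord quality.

In G major the diatonic chords are G, Am, Bm, C, D, Em, F#dim. Of the given chords, Gmaj7, F#m7b5, C, D7 and G are diatonic. But Cm (C–Eb–G) is foreign: the diatonic IV on degree 4 is C, whereas Cm comes from G minor. It is labeled iv. F7 (F–A–C–Eb) doesn't fit — on degree 7 G major would have F#dim (vii°). F7 is the degree-7 chord of G minor, so it is the borrowed bVII7.

iv, bVII7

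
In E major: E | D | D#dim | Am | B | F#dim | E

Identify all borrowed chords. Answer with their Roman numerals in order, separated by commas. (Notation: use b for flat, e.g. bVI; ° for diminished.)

bVII, iv, ii°

In E major the diatonic chords are E, F#m, G#m, A, B, C#m, D#dim. E, D#dim and B are all diatonic. D (D–F#–A) is not: scale degree 7 in E major carries D#dim (vii°). In E minor the chord on that degree is D, so here it functions as bVII, borrowed from the parallel minor. But Am (A–C–E) is foreign: the diatonic IV on degree 4 is A, whereas Am comes from E minor. It is labeled iv. F#dim (F#–A–C) is not: scale degree 2 in E major carries F#m (ii). In E minor the chord on that degree is F#dim, so here it functions as ii°, borrowed from the parallel minor.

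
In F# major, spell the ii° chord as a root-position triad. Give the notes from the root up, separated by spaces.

The root, G#, is scale degree 2 — the same note in F# major and F# minor; only the chord quality changes. In F# minor the chord on G# is G#–B–D.

G# B D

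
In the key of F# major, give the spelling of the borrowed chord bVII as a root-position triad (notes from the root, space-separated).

E G# B

Scale degree 7 in F# major is E#. bVII uses the lowered form, E, taken from F# minor. Stacking thirds in F# minor on E gives E–G#–B.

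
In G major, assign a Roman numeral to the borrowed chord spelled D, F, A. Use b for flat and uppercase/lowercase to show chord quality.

v

The root D is the diatonic 5th degree of G major; the borrowing shows in the chord quality. Diatonically G major has D (V) on that degree; D–F–A is instead the minor chord native to G minor, so it takes the label v.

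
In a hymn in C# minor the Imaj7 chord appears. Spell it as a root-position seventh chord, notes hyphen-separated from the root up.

Imaj7 is built on scale degree 1, which is C# in both C# minor and its parallel. In C# major the chord on C# is C#–E#–G#–B#.

C#-E#-G#-B#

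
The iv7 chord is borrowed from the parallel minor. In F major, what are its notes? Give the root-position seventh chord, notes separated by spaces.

iv7 is built on scale degree 4, which is Bb in both F major and its parallel. Building the minor-seventh chord from the parallel minor on Bb: Bb–Db–F–Ab.

Bb Db F Ab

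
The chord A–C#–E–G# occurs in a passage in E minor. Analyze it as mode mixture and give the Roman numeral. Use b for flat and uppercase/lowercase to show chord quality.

The root A is the diatonic 4th degree of E minor; the borrowing shows in the chord quality. A–C#–E–G# is a major-seventh chord — the form found in E major, not the diatonic iv (Am). Borrowed into E minor it is written IVmaj7.

IVmaj7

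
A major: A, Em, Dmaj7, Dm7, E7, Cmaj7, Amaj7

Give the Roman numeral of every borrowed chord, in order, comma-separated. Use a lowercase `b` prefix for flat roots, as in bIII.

A major has the diatonic set A, Bm, C#m, D, E, F#m, G#dim. Of the given chords, A, Dmaj7, E7 and Amaj7 are diatonic. Em (E–G–B) doesn't fit — on degree 5 A major would have E (V). Em is the degree-5 chord of A minor, so it is the borrowed v. Dm7 (D–F–A–C) doesn't fit — on degree 4 A major would have D (IV). Dm7 is the degree-4 chord of A minor, so it is the borrowed iv7. Cmaj7 (C–E–G–B) is not: scale degree 3 in A major carries C#m (iii). In A minor the chord on that degree is Cmaj7, so here it functions as bIIImaj7, borrowed from the parallel minor.

v, iv7, bIIImaj7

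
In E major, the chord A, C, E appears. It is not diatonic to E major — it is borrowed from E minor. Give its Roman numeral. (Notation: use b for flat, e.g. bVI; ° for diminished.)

A is scale degree 4 in E major. A–C–E is a minor chord — the form found in E minor, not the diatonic IV (A). Borrowed into E major it is written iv.

iv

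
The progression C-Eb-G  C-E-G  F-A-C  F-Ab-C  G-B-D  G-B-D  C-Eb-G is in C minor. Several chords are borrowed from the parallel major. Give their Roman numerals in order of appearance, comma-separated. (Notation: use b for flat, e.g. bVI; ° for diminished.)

I, IV

C minor has the diatonic set Cm, Ddim, Eb, Fm, G, Ab, Bb (with V from harmonic minor). Of the given chords, C–Eb–G = Cm, F–Ab–C = Fm and G–B–D = G are diatonic. C–E–G is not: scale degree 1 in C minor carries Cm (i). In C major the chord on that degree is C, so here it functions as I, borrowed from the parallel major. F–A–C doesn't fit — on degree 4 C minor would have Fm (iv). F is the degree-4 chord of C major, so it is the borrowed IV.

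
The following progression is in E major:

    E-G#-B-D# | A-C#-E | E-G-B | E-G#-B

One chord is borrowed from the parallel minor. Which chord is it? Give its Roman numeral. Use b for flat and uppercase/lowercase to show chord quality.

In E major the diatonic chords are E, F#m, G#m, A, B, C#m, D#dim. Of the given chords, E–G#–B–D# = Emaj7, A–C#–E = A and E–G#–B = E are diatonic. But E–G–B is foreign: the diatonic I on degree 1 is E, whereas Em comes from E minor. It is labeled i.

i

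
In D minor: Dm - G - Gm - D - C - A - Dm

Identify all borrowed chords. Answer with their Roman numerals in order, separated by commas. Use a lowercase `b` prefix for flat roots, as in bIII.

In D minor (with V from harmonic minor) the diatonic chords are Dm, Edim, F, Gm, A, Bb, C. Dm, Gm, C and A are all diatonic. G (G–B–D) doesn't fit — on degree 4 D minor would have Gm (iv). G is the degree-4 chord of D major, so it is the borrowed IV. D (D–F#–A) is not: scale degree 1 in D minor carries Dm (i). In D major the chord on that degree is D, so here it functions as I, borrowed from the parallel major.

IV, I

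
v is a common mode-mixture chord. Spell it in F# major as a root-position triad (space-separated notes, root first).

The root, C#, is scale degree 5 — the same note in F# major and F# minor; only the chord quality changes. In F# minor the chord on C# is C#–E–G#.

C# E G#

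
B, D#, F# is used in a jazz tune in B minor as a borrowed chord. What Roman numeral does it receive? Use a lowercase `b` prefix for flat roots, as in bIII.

The root B is the diatonic 1st degree of B minor; the borrowing shows in the chord quality. Diatonically B minor has Bm (i) on that degree; B–D#–F# is instead the major chord native to B major, so it takes the label I.

I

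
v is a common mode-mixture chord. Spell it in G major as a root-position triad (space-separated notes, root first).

D F A

v is built on scale degree 5, which is D in both G major and its parallel. In G minor the chord on D is D–F–A.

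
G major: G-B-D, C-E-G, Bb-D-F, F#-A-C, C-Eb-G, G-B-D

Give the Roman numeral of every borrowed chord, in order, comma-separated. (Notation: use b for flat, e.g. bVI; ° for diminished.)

The diatonic triads in G major are G, Am, Bm, C, D, Em, F#dim. Of the given chords, G–B–D = G, C–E–G = C and F#–A–C = F#dim are diatonic. Bb–D–F is not: scale degree 3 in G major carries Bm (iii). In G minor the chord on that degree is Bb, so here it functions as bIII, borrowed from the parallel minor. C–Eb–G doesn't fit — on degree 4 G major would have C (IV). Cm is the degree-4 chord of G minor, so it is the borrowed iv.

bIII, iv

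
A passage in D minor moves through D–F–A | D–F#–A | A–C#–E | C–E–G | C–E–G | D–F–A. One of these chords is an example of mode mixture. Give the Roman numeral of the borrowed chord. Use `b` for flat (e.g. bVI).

The diatonic triads in D minor (with V from harmonic minor) are Dm, Edim, F, Gm, A, Bb, C. D–F–A = Dm, A–C#–E = A and C–E–G = C are all diatonic. D–F#–A is not: scale degree 1 in D minor carries Dm (i). In D major the chord on that degree is D, so here it functions as I, borrowed from the parallel major.

I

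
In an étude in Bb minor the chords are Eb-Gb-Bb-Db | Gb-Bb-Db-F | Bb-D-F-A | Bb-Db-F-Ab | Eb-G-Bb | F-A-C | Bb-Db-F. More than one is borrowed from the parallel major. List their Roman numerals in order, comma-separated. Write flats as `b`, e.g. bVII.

In Bb minor (with V from harmonic minor) the diatonic chords are Bbm, Cdim, Db, Ebm, F, Gb, Ab. Eb–Gb–Bb–Db = Ebm7, Gb–Bb–Db–F = Gbmaj7, Bb–Db–F–Ab = Bbm7, F–A–C = F and Bb–Db–F = Bbm all belong to that set. Bb–D–F–A doesn't fit — on degree 1 Bb minor would have Bbm (i). Bbmaj7 is the degree-1 chord of Bb major, so it is the borrowed Imaj7. Eb–G–Bb doesn't fit — on degree 4 Bb minor would have Ebm (iv). Eb is the degree-4 chord of Bb major, so it is the borrowed IV.

Imaj7, IV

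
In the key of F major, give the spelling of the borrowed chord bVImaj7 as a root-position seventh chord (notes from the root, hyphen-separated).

Scale degree 6 in F major is D. bVImaj7 uses the lowered form, Db, taken from F minor. Stacking thirds in F minor on Db gives Db–F–Ab–C.

Db-F-Ab-C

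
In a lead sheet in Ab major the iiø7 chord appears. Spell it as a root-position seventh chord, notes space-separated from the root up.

The root, Bb, is scale degree 2 — the same note in Ab major and Ab minor; only the chord quality changes. Building the half-diminished-seventh chord from the parallel minor on Bb: Bb–Db–Fb–Ab.

Bb Db Fb Ab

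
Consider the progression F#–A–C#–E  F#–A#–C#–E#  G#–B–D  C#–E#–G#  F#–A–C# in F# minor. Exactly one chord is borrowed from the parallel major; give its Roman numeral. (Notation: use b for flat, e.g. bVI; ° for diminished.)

Imaj7

In F# minor (with V from harmonic minor) the diatonic chords are F#m, G#dim, A, Bm, C#, D, E. F#–A–C#–E = F#m7, G#–B–D = G#dim, C#–E#–G# = C# and F#–A–C# = F#m are all diatonic. F#–A#–C#–E# is not: scale degree 1 in F# minor carries F#m (i). In F# major the chord on that degree is F#maj7, so here it functions as Imaj7, borrowed from the parallel major.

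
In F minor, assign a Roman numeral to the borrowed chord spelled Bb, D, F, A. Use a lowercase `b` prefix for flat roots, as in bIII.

Bb is scale degree 4 in F minor. Bb–D–F–A is a major-seventh chord — the form found in F major, not the diatonic iv (Bbm). Borrowed into F minor it is written IVmaj7.

IVmaj7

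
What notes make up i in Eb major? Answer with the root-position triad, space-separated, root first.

Eb Gb Bb

The root, Eb, is scale degree 1 — the same note in Eb major and Eb minor; only the chord quality changes. Building the minor chord from the parallel minor on Eb: Eb–Gb–Bb.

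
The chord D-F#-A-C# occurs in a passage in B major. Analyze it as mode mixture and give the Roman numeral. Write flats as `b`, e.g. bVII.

bIIImaj7

The root D is the lowered 3rd scale degree — diatonically B major has D# there. D–F#–A–C# is a major-seventh chord — the form found in B minor, not the diatonic iii (D#m). Borrowed into B major it is written bIIImaj7.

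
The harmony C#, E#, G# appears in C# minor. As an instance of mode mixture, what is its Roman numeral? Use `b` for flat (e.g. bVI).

The root C# is the diatonic 1st degree of C# minor; the borrowing shows in the chord quality. The diatonic chord on degree 1 would be C#m (i), but C#–E#–G# is the major chord from C# major. As a borrowed chord it is labeled I.

I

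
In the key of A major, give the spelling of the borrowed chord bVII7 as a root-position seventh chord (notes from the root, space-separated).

G B D F

The root of bVII7 is the lowered 7th degree: G# becomes G. Stacking thirds in A minor on G gives G–B–D–F.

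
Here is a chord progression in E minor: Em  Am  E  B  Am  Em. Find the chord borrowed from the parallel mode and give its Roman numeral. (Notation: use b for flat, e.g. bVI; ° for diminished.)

The diatonic triads in E minor (with V from harmonic minor) are Em, F#dim, G, Am, B, C, D. Em, Am and B are all diatonic. E (E–G#–B) doesn't fit — on degree 1 E minor would have Em (i). E is the degree-1 chord of E major, so it is the borrowed I.

I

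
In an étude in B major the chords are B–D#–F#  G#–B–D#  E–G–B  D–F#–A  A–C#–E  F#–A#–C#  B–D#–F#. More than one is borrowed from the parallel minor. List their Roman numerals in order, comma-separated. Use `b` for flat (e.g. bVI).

iv, bIII, bVII

The diatonic triads in B major are B, C#m, D#m, E, F#, G#m, A#dim. Of the given chords, B–D#–F# = B, G#–B–D# = G#m and F#–A#–C# = F# are diatonic. E–G–B doesn't fit — on degree 4 B major would have E (IV). Em is the degree-4 chord of B minor, so it is the borrowed iv. D–F#–A is not: scale degree 3 in B major carries D#m (iii). In B minor the chord on that degree is D, so here it functions as bIII, borrowed from the parallel minor. But A–C#–E is foreign: the diatonic vii° on degree 7 is A#dim, whereas A comes from B minor. It is labeled bVII.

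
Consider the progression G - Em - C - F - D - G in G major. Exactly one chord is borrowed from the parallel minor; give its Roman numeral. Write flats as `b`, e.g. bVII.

The diatonic triads in G major are G, Am, Bm, C, D, Em, F#dim. G, Em, C and D all belong to that set. F (F–A–C) doesn't fit — on degree 7 G major would have F#dim (vii°). F is the degree-7 chord of G minor, so it is the borrowed bVII.

bVII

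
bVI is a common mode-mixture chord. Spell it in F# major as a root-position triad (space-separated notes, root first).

Scale degree 6 in F# major is D#. bVI uses the lowered form, D, taken from F# minor. Stacking thirds in F# minor on D gives D–F#–A.

D F# A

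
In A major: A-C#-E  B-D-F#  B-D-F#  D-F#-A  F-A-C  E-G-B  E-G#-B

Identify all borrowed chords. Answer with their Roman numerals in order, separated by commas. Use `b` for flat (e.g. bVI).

In A major the diatonic chords are A, Bm, C#m, D, E, F#m, G#dim. A–C#–E = A, B–D–F# = Bm, D–F#–A = D and E–G#–B = E all belong to that set. But F–A–C is foreign: the diatonic vi on degree 6 is F#m, whereas F comes from A minor. It is labeled bVI. E–G–B is not: scale degree 5 in A major carries E (V). In A minor the chord on that degree is Em, so here it functions as v, borrowed from the parallel minor.

bVI, v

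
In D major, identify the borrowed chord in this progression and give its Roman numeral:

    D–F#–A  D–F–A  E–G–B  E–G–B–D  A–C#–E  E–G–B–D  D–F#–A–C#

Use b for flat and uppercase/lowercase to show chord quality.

D major has the diatonic set D, Em, F#m, G, A, Bm, C#dim. Of the given chords, D–F#–A = D, E–G–B = Em, E–G–B–D = Em7, A–C#–E = A and D–F#–A–C# = Dmaj7 are diatonic. D–F–A is not: scale degree 1 in D major carries D (I). In D minor the chord on that degree is Dm, so here it functions as i, borrowed from the parallel minor.

i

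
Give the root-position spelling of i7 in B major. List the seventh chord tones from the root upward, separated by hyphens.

The root, B, is scale degree 1 — the same note in B major and B minor; only the chord quality changes. In B minor the chord on B is B–D–F#–A.

B-D-F#-A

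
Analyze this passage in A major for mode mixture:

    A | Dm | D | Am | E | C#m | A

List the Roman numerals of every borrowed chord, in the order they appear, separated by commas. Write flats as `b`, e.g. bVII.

iv, i

In A major the diatonic chords are A, Bm, C#m, D, E, F#m, G#dim. A, D, E and C#m are all diatonic. Dm (D–F–A) is not: scale degree 4 in A major carries D (IV). In A minor the chord on that degree is Dm, so here it functions as iv, borrowed from the parallel minor. Am (A–C–E) is not: scale degree 1 in A major carries A (I). In A minor the chord on that degree is Am, so here it functions as i, borrowed from the parallel minor.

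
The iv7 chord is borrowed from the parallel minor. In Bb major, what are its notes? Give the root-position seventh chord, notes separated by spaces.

Eb Gb Bb Db

The root, Eb, is scale degree 4 — the same note in Bb major and Bb minor; only the chord quality changes. In Bb minor the chord on Eb is Eb–Gb–Bb–Db.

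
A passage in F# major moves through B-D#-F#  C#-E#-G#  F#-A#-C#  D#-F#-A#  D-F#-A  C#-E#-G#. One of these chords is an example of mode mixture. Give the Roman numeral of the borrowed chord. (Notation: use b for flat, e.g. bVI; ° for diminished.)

bVI

F# major has the diatonic set F#, G#m, A#m, B, C#, D#m, E#dim. Of the given chords, B–D#–F# = B, C#–E#–G# = C#, F#–A#–C# = F# and D#–F#–A# = D#m are diatonic. But D–F#–A is foreign: the diatonic vi on degree 6 is D#m, whereas D comes from F# minor. It is labeled bVI.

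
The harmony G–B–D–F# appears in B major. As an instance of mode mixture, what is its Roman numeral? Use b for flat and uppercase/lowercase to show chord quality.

bVImaj7

In B major scale degree 6 is G#; G is its lowered form, from B minor. Diatonically B major has G#m (vi) on that degree; G–B–D–F# is instead the major-seventh chord native to B minor, so it takes the label bVImaj7.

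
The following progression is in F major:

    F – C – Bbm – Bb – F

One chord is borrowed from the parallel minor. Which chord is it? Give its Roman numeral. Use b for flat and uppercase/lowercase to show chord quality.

iv

In F major the diatonic chords are F, Gm, Am, Bb, C, Dm, Edim. F, C and Bb all belong to that set. Bbm (Bb–Db–F) doesn't fit — on degree 4 F major would have Bb (IV). Bbm is the degree-4 chord of F minor, so it is the borrowed iv.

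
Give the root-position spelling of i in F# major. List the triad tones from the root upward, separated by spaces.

F# A C#

i is built on scale degree 1, which is F# in both F# major and its parallel. Stacking thirds in F# minor on F# gives F#–A–C#.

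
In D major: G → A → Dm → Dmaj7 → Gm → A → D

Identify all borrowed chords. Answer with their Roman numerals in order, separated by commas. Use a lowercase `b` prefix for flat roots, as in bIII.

D major has the diatonic set D, Em, F#m, G, A, Bm, C#dim. G, A, Dmaj7 and D all belong to that set. Dm (D–F–A) doesn't fit — on degree 1 D major would have D (I). Dm is the degree-1 chord of D minor, so it is the borrowed i. Gm (G–Bb–D) doesn't fit — on degree 4 D major would have G (IV). Gm is the degree-4 chord of D minor, so it is the borrowed iv.

i, iv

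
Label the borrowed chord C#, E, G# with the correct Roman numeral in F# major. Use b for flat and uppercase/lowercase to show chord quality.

The root C# is the diatonic 5th degree of F# major; the borrowing shows in the chord quality. The diatonic chord on degree 5 would be C# (V), but C#–E–G# is the minor chord from F# minor. As a borrowed chord it is labeled v.

v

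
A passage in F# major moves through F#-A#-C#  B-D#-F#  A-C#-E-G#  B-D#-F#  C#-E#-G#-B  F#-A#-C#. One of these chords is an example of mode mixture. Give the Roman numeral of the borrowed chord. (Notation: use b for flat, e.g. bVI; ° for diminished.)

bIIImaj7

The diatonic triads in F# major are F#, G#m, A#m, B, C#, D#m, E#dim. F#–A#–C# = F#, B–D#–F# = B and C#–E#–G#–B = C#7 all belong to that set. A–C#–E–G# doesn't fit — on degree 3 F# major would have A#m (iii). Amaj7 is the degree-3 chord of F# minor, so it is the borrowed bIIImaj7.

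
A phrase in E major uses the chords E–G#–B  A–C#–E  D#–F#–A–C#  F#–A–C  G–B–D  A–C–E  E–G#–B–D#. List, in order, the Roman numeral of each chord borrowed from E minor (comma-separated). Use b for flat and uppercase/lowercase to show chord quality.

The diatonic triads in E major are E, F#m, G#m, A, B, C#m, D#dim. E–G#–B = E, A–C#–E = A, D#–F#–A–C# = D#m7b5 and E–G#–B–D# = Emaj7 are all diatonic. F#–A–C is not: scale degree 2 in E major carries F#m (ii). In E minor the chord on that degree is F#dim, so here it functions as ii°, borrowed from the parallel minor. G–B–D doesn't fit — on degree 3 E major would have G#m (iii). G is the degree-3 chord of E minor, so it is the borrowed bIII. But A–C–E is foreign: the diatonic IV on degree 4 is A, whereas Am comes from E minor. It is labeled iv.

ii°, bIII, iv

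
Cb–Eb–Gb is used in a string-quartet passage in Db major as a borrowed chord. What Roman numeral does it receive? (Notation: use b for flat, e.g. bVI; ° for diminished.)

Cb is the lowered form of scale degree 7 in Db major (the diatonic degree 7 is C). The diatonic chord on degree 7 would be Cdim (vii°), but Cb–Eb–Gb is the major chord from Db minor. As a borrowed chord it is labeled bVII.

bVII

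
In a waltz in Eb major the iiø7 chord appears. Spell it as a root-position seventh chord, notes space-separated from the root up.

F Ab Cb Eb

The root, F, is scale degree 2 — the same note in Eb major and Eb minor; only the chord quality changes. In Eb minor the chord on F is F–Ab–Cb–Eb.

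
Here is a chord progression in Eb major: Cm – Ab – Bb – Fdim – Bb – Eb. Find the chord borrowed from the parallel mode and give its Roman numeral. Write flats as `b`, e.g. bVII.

Eb major has the diatonic set Eb, Fm, Gm, Ab, Bb, Cm, Ddim. Cm, Ab, Bb and Eb are all diatonic. But Fdim (F–Ab–Cb) is foreign: the diatonic ii on degree 2 is Fm, whereas Fdim comes from Eb minor. It is labeled ii°.

ii°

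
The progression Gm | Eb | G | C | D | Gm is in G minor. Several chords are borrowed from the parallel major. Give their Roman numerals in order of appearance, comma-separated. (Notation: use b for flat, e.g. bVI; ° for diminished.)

I, IV

In G minor (with V from harmonic minor) the diatonic chords are Gm, Adim, Bb, Cm, D, Eb, F. Gm, Eb and D are all diatonic. But G (G–B–D) is foreign: the diatonic i on degree 1 is Gm, whereas G comes from G major. It is labeled I. C (C–E–G) is not: scale degree 4 in G minor carries Cm (iv). In G major the chord on that degree is C, so here it functions as IV, borrowed from the parallel major.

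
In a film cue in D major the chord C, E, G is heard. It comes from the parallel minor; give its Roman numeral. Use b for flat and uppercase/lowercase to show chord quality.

bVII

C is the lowered form of scale degree 7 in D major (the diatonic degree 7 is C#). Diatonically D major has C#dim (vii°) on that degree; C–E–G is instead the major chord native to D minor, so it takes the label bVII.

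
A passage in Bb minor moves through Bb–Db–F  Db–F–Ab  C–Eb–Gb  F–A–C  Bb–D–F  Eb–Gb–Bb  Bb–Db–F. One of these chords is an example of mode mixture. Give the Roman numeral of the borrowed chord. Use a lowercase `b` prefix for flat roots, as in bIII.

Bb minor has the diatonic set Bbm, Cdim, Db, Ebm, F, Gb, Ab (with V from harmonic minor). Of the given chords, Bb–Db–F = Bbm, Db–F–Ab = Db, C–Eb–Gb = Cdim, F–A–C = F and Eb–Gb–Bb = Ebm are diatonic. But Bb–D–F is foreign: the diatonic i on degree 1 is Bbm, whereas Bb comes from Bb major. It is labeled I.

I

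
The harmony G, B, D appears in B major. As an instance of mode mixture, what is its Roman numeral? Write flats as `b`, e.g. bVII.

In B major scale degree 6 is G#; G is its lowered form, from B minor. G–B–D is a major chord — the form found in B minor, not the diatonic vi (G#m). Borrowed into B major it is written bVI.

bVI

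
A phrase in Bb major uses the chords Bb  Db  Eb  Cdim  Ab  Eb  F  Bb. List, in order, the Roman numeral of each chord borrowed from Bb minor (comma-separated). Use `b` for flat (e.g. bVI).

bIII, ii°, bVII

Bb major has the diatonic set Bb, Cm, Dm, Eb, F, Gm, Adim. Of the given chords, Bb, Eb and F are diatonic. But Db (Db–F–Ab) is foreign: the diatonic iii on degree 3 is Dm, whereas Db comes from Bb minor. It is labeled bIII. Cdim (C–Eb–Gb) is not: scale degree 2 in Bb major carries Cm (ii). In Bb minor the chord on that degree is Cdim, so here it functions as ii°, borrowed from the parallel minor. Ab (Ab–C–Eb) is not: scale degree 7 in Bb major carries Adim (vii°). In Bb minor the chord on that degree is Ab, so here it functions as bVII, borrowed from the parallel minor.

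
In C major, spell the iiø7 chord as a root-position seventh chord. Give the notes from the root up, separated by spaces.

D F Ab C

iiø7 is built on scale degree 2, which is D in both C major and its parallel. In C minor the chord on D is D–F–Ab–C.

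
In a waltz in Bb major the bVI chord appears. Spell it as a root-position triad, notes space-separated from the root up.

Gb Bb Db

bVI is built on the lowered scale degree 6. In Bb major degree 6 is G; lowered it becomes Gb. Building the major chord from the parallel minor on Gb: Gb–Bb–Db.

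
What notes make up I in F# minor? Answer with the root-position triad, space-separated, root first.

I is built on scale degree 1, which is F# in both F# minor and its parallel. Building the major chord from the parallel major on F#: F#–A#–C#.

F# A# C#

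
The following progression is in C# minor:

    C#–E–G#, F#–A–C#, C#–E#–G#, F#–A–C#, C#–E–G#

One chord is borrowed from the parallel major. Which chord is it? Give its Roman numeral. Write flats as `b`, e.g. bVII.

I

C# minor has the diatonic set C#m, D#dim, E, F#m, G#, A, B (with V from harmonic minor). Of the given chords, C#–E–G# = C#m and F#–A–C# = F#m are diatonic. C#–E#–G# is not: scale degree 1 in C# minor carries C#m (i). In C# major the chord on that degree is C#, so here it functions as I, borrowed from the parallel major.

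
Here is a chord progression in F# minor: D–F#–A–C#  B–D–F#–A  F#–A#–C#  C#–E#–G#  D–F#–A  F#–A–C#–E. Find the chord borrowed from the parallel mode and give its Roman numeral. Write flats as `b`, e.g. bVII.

I

In F# minor (with V from harmonic minor) the diatonic chords are F#m, G#dim, A, Bm, C#, D, E. Of the given chords, D–F#–A–C# = Dmaj7, B–D–F#–A = Bm7, C#–E#–G# = C#, D–F#–A = D and F#–A–C#–E = F#m7 are diatonic. F#–A#–C# is not: scale degree 1 in F# minor carries F#m (i). In F# major the chord on that degree is F#, so here it functions as I, borrowed from the parallel major.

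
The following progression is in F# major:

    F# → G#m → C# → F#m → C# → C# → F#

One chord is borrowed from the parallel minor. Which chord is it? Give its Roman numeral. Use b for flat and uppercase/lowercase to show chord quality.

i

In F# major the diatonic chords are F#, G#m, A#m, B, C#, D#m, E#dim. F#, G#m and C# all belong to that set. F#m (F#–A–C#) is not: scale degree 1 in F# major carries F# (I). In F# minor the chord on that degree is F#m, so here it functions as i, borrowed from the parallel minor.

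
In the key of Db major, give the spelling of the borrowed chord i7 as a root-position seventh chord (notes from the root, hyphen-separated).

The root, Db, is scale degree 1 — the same note in Db major and Db minor; only the chord quality changes. Stacking thirds in Db minor on Db gives Db–Fb–Ab–Cb.

Db-Fb-Ab-Cb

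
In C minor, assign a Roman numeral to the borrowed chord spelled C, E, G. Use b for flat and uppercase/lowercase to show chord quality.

I

The root C is the diatonic 1st degree of C minor; the borrowing shows in the chord quality. C–E–G is a major chord — the form found in C major, not the diatonic i (Cm). Borrowed into C minor it is written I.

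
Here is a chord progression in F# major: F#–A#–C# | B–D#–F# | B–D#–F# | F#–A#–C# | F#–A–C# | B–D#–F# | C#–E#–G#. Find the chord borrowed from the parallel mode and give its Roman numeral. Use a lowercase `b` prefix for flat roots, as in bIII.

F# major has the diatonic set F#, G#m, A#m, B, C#, D#m, E#dim. F#–A#–C# = F#, B–D#–F# = B and C#–E#–G# = C# all belong to that set. F#–A–C# doesn't fit — on degree 1 F# major would have F# (I). F#m is the degree-1 chord of F# minor, so it is the borrowed i.

i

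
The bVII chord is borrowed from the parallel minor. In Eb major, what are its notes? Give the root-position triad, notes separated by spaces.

Scale degree 7 in Eb major is D. bVII uses the lowered form, Db, taken from Eb minor. In Eb minor the chord on Db is Db–F–Ab.

Db F Ab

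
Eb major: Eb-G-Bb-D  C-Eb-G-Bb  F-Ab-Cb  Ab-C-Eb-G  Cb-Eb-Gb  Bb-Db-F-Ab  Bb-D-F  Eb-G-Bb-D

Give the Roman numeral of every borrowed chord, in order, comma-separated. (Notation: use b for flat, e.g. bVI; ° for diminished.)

ii°, bVI, v7

The diatonic triads in Eb major are Eb, Fm, Gm, Ab, Bb, Cm, Ddim. Eb–G–Bb–D = Ebmaj7, C–Eb–G–Bb = Cm7, Ab–C–Eb–G = Abmaj7 and Bb–D–F = Bb all belong to that set. F–Ab–Cb is not: scale degree 2 in Eb major carries Fm (ii). In Eb minor the chord on that degree is Fdim, so here it functions as ii°, borrowed from the parallel minor. But Cb–Eb–Gb is foreign: the diatonic vi on degree 6 is Cm, whereas Cb comes from Eb minor. It is labeled bVI. Bb–Db–F–Ab is not: scale degree 5 in Eb major carries Bb (V). In Eb minor the chord on that degree is Bbm7, so here it functions as v7, borrowed from the parallel minor.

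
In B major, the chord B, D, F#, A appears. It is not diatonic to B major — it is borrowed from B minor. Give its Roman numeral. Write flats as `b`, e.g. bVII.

i7

The root B is the diatonic 1st degree of B major; the borrowing shows in the chord quality. Diatonically B major has B (I) on that degree; B–D–F#–A is instead the minor-seventh chord native to B minor, so it takes the label i7.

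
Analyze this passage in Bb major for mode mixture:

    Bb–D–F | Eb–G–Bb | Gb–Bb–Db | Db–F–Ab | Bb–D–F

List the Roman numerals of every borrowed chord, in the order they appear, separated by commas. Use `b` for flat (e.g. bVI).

In Bb major the diatonic chords are Bb, Cm, Dm, Eb, F, Gm, Adim. Of the given chords, Bb–D–F = Bb and Eb–G–Bb = Eb are diatonic. Gb–Bb–Db doesn't fit — on degree 6 Bb major would have Gm (vi). Gb is the degree-6 chord of Bb minor, so it is the borrowed bVI. Db–F–Ab doesn't fit — on degree 3 Bb major would have Dm (iii). Db is the degree-3 chord of Bb minor, so it is the borrowed bIII.

bVI, bIII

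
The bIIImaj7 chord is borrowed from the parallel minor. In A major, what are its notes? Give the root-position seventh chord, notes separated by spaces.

C E G B

The root of bIIImaj7 is the lowered 3rd degree: C# becomes C. Stacking thirds in A minor on C gives C–E–G–B.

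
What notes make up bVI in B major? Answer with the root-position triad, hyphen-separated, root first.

Scale degree 6 in B major is G#. bVI uses the lowered form, G, taken from B minor. Building the major chord from the parallel minor on G: G–B–D.

G-B-D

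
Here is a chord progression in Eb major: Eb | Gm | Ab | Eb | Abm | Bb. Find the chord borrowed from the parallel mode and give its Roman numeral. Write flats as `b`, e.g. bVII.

Eb major has the diatonic set Eb, Fm, Gm, Ab, Bb, Cm, Ddim. Eb, Gm, Ab and Bb all belong to that set. Abm (Ab–Cb–Eb) is not: scale degree 4 in Eb major carries Ab (IV). In Eb minor the chord on that degree is Abm, so here it functions as iv, borrowed from the parallel minor.

iv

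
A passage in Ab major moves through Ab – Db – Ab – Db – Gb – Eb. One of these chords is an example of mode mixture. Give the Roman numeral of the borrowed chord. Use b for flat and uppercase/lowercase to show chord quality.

bVII

In Ab major the diatonic chords are Ab, Bbm, Cm, Db, Eb, Fm, Gdim. Ab, Db and Eb all belong to that set. Gb (Gb–Bb–Db) doesn't fit — on degree 7 Ab major would have Gdim (vii°). Gb is the degree-7 chord of Ab minor, so it is the borrowed bVII.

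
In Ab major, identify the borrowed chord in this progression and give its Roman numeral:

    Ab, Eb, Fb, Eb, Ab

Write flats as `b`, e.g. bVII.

Ab major has the diatonic set Ab, Bbm, Cm, Db, Eb, Fm, Gdim. Ab and Eb both belong to that set. Fb (Fb–Ab–Cb) is not: scale degree 6 in Ab major carries Fm (vi). In Ab minor the chord on that degree is Fb, so here it functions as bVI, borrowed from the parallel minor.

bVI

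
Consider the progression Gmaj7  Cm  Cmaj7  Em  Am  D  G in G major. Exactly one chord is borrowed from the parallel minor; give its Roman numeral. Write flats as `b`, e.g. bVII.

The diatonic triads in G major are G, Am, Bm, C, D, Em, F#dim. Gmaj7, Cmaj7, Em, Am, D and G are all diatonic. Cm (C–Eb–G) doesn't fit — on degree 4 G major would have C (IV). Cm is the degree-4 chord of G minor, so it is the borrowed iv.

iv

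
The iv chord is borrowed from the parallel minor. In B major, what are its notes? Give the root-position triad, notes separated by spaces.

E G B

The root, E, is scale degree 4 — the same note in B major and B minor; only the chord quality changes. Stacking thirds in B minor on E gives E–G–B.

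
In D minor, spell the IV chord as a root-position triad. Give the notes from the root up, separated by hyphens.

G-B-D

The root, G, is scale degree 4 — the same note in D minor and D major; only the chord quality changes. Building the major chord from the parallel major on G: G–B–D.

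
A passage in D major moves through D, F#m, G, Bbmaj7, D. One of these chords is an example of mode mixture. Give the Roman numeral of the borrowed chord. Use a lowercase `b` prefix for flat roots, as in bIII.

bVImaj7

D major has the diatonic set D, Em, F#m, G, A, Bm, C#dim. Of the given chords, D, F#m and G are diatonic. Bbmaj7 (Bb–D–F–A) doesn't fit — on degree 6 D major would have Bm (vi). Bbmaj7 is the degree-6 chord of D minor, so it is the borrowed bVImaj7.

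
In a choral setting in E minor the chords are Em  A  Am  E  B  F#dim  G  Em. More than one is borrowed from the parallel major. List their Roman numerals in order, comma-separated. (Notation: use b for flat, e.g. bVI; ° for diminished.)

IV, I

E minor has the diatonic set Em, F#dim, G, Am, B, C, D (with V from harmonic minor). Em, Am, B, F#dim and G all belong to that set. But A (A–C#–E) is foreign: the diatonic iv on degree 4 is Am, whereas A comes from E major. It is labeled IV. E (E–G#–B) is not: scale degree 1 in E minor carries Em (i). In E major the chord on that degree is E, so here it functions as I, borrowed from the parallel major.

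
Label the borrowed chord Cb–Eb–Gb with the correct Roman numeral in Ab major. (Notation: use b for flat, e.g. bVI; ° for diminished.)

In Ab major scale degree 3 is C; Cb is its lowered form, from Ab minor. The diatonic chord on degree 3 would be Cm (iii), but Cb–Eb–Gb is the major chord from Ab minor. As a borrowed chord it is labeled bIII.

bIII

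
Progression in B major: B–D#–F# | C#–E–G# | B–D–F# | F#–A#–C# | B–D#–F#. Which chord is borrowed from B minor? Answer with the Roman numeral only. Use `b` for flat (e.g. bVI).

i

In B major the diatonic chords are B, C#m, D#m, E, F#, G#m, A#dim. Of the given chords, B–D#–F# = B, C#–E–G# = C#m and F#–A#–C# = F# are diatonic. B–D–F# doesn't fit — on degree 1 B major would have B (I). Bm is the degree-1 chord of B minor, so it is the borrowed i.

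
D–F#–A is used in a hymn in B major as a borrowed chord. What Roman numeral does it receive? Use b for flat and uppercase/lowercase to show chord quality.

In B major scale degree 3 is D#; D is its lowered form, from B minor. D–F#–A is a major chord — the form found in B minor, not the diatonic iii (D#m). Borrowed into B major it is written bIII.

bIII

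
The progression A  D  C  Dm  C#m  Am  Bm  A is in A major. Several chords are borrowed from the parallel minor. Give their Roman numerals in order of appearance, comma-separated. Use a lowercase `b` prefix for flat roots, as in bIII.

bIII, iv, i

A major has the diatonic set A, Bm, C#m, D, E, F#m, G#dim. A, D, C#m and Bm all belong to that set. C (C–E–G) is not: scale degree 3 in A major carries C#m (iii). In A minor the chord on that degree is C, so here it functions as bIII, borrowed from the parallel minor. Dm (D–F–A) doesn't fit — on degree 4 A major would have D (IV). Dm is the degree-4 chord of A minor, so it is the borrowed iv. But Am (A–C–E) is foreign: the diatonic I on degree 1 is A, whereas Am comes from A minor. It is labeled i.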